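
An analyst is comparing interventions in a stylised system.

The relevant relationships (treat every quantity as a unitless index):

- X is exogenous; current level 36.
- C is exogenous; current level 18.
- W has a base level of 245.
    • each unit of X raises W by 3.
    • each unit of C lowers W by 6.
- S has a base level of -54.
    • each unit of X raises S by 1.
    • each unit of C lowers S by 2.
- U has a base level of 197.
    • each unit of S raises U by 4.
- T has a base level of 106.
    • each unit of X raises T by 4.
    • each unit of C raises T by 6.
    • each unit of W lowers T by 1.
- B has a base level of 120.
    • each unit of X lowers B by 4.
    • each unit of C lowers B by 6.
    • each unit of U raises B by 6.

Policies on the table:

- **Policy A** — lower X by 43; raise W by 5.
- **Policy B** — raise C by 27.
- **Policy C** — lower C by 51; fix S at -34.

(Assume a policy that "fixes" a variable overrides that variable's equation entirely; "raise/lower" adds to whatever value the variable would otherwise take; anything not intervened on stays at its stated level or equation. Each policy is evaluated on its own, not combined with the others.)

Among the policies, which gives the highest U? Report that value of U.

61

Policy A (X − 43, W + 5):
  X = 36 − 43 = -7
  C = 18
  S = -54 + (-7) − 2·18 = -97
  U = 197 + 4·(-97) = -191
Policy B (C + 27):
  X = 36
  C = 18 + 27 = 45
  S = -54 + 36 − 2·45 = -108
  U = 197 + 4·(-108) = -235
Policy C (C − 51, S := -34):
  X = 36
  C = 18 − 51 = -33
  S = -34
  U = 197 + 4·(-34) = 61
Comparing — Policy A: U=-191, Policy B: U=-235, Policy C: U=61. Highest is 61 (Policy C).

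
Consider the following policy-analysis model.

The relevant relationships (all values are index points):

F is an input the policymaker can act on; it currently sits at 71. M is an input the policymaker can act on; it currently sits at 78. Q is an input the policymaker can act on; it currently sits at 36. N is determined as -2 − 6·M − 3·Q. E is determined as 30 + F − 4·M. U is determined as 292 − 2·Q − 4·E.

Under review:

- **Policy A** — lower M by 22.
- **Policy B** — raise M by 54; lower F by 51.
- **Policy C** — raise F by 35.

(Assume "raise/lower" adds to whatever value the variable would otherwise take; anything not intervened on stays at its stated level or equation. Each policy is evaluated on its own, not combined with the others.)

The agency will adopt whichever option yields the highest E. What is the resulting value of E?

-123

Policy A (M − 22):
  F = 71
  M = 78 − 22 = 56
  E = 30 + 71 − 4·56 = -123
Policy B (M + 54, F − 51):
  F = 71 − 51 = 20
  M = 78 + 54 = 132
  E = 30 + 20 − 4·132 = -478
Policy C (F + 35):
  F = 71 + 35 = 106
  M = 78
  E = 30 + 106 − 4·78 = -176
Comparing — Policy A: E=-123, Policy B: E=-478, Policy C: E=-176. Highest is -123 (Policy A).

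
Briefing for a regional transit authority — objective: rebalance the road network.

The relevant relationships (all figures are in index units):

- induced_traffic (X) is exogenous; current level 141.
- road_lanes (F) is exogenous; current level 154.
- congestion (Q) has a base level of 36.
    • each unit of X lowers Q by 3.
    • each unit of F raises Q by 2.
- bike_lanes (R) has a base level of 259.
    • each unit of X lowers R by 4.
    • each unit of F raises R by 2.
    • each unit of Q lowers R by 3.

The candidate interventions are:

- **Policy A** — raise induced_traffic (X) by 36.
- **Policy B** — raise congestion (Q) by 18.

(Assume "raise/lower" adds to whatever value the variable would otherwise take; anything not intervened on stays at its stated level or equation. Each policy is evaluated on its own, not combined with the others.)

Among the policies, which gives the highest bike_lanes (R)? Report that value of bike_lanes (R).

Policy A (X + 36):
  X = 141 + 36 = 177
  F = 154
  Q = 36 − 3·177 + 2·154 = -187
  R = 259 − 4·177 + 2·154 − 3·(-187) = 420
Policy B (Q + 18):
  X = 141
  F = 154
  Q = 36 − 3·141 + 2·154 (+18 from intervention) = -61
  R = 259 − 4·141 + 2·154 − 3·(-61) = 186
Comparing — Policy A: R=420, Policy B: R=186. Highest is 420 (Policy A).

420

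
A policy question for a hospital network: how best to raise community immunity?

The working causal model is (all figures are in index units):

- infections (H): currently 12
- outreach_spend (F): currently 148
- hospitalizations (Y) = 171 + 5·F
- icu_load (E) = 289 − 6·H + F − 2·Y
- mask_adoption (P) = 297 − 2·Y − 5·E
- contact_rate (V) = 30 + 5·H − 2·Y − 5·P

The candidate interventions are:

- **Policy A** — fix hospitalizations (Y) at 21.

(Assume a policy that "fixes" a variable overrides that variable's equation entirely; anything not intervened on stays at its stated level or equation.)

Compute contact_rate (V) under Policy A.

6848

Policy A (Y := 21):
  H = 12
  F = 148
  Y = 21
  E = 289 − 6·12 + 148 − 2·21 = 323
  P = 297 − 2·21 − 5·323 = -1360
  V = 30 + 5·12 − 2·21 − 5·(-1360) = 6848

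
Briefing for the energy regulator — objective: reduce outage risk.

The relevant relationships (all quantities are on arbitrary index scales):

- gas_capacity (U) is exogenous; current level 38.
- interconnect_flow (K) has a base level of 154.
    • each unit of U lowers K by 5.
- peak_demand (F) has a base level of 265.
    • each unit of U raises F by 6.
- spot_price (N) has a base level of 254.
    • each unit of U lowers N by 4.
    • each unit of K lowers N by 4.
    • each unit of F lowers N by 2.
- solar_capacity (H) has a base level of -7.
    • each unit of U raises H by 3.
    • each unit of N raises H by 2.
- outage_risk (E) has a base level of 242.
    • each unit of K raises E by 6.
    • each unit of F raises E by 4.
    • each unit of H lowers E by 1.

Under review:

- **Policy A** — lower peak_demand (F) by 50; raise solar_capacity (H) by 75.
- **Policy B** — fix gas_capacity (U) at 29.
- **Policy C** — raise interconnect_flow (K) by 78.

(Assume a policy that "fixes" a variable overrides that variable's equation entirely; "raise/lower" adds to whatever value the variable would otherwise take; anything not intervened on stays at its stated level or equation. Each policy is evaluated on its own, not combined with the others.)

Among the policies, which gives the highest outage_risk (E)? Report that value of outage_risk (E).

4463

Policy A (F − 50, H + 75):
  U = 38
  K = 154 − 5·38 = -36
  F = 265 + 6·38 (−50 from intervention) = 443
  N = 254 − 4·38 − 4·(-36) − 2·443 = -640
  H = -7 + 3·38 + 2·(-640) (+75 from intervention) = -1098
  E = 242 + 6·(-36) + 4·443 − (-1098) = 2896
Policy B (U := 29):
  U = 29
  K = 154 − 5·29 = 9
  F = 265 + 6·29 = 439
  N = 254 − 4·29 − 4·9 − 2·439 = -776
  H = -7 + 3·29 + 2·(-776) = -1472
  E = 242 + 6·9 + 4·439 − (-1472) = 3524
Policy C (K + 78):
  U = 38
  K = 154 − 5·38 (+78 from intervention) = 42
  F = 265 + 6·38 = 493
  N = 254 − 4·38 − 4·42 − 2·493 = -1052
  H = -7 + 3·38 + 2·(-1052) = -1997
  E = 242 + 6·42 + 4·493 − (-1997) = 4463
Comparing — Policy A: E=2896, Policy B: E=3524, Policy C: E=4463. Highest is 4463 (Policy C).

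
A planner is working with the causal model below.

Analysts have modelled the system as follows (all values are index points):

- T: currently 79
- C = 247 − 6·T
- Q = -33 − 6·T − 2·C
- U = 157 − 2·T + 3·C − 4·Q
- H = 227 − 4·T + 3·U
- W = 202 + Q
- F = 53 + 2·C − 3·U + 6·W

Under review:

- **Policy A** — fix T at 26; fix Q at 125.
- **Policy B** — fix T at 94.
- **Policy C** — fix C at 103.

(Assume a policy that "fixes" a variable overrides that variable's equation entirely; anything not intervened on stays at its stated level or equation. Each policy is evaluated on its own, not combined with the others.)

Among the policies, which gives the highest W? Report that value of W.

327

Policy A (T := 26, Q := 125):
  T = 26
  C = 247 − 6·26 = 91
  Q = 125
  W = 202 + 125 = 327
Policy B (T := 94):
  T = 94
  C = 247 − 6·94 = -317
  Q = -33 − 6·94 − 2·(-317) = 37
  W = 202 + 37 = 239
Policy C (C := 103):
  T = 79
  C = 103
  Q = -33 − 6·79 − 2·103 = -713
  W = 202 + (-713) = -511
Comparing — Policy A: W=327, Policy B: W=239, Policy C: W=-511. Highest is 327 (Policy A).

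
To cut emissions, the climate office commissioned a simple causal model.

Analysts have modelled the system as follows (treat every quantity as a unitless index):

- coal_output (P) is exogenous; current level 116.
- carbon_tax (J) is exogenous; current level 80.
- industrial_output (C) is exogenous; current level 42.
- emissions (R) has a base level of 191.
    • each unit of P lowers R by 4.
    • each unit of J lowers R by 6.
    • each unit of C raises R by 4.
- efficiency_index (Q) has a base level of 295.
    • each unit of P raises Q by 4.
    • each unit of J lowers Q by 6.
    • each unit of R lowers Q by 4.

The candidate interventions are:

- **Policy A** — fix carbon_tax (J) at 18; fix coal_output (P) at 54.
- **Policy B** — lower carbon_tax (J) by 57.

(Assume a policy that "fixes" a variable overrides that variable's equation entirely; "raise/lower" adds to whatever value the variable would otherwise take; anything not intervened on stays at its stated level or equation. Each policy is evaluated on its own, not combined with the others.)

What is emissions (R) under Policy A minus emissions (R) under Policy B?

278

Policy A (J := 18, P := 54):
  P = 54
  J = 18
  C = 42
  R = 191 − 4·54 − 6·18 + 4·42 = 35
Policy B (J − 57):
  P = 116
  J = 80 − 57 = 23
  C = 42
  R = 191 − 4·116 − 6·23 + 4·42 = -243
R: 35 − (-243) = 278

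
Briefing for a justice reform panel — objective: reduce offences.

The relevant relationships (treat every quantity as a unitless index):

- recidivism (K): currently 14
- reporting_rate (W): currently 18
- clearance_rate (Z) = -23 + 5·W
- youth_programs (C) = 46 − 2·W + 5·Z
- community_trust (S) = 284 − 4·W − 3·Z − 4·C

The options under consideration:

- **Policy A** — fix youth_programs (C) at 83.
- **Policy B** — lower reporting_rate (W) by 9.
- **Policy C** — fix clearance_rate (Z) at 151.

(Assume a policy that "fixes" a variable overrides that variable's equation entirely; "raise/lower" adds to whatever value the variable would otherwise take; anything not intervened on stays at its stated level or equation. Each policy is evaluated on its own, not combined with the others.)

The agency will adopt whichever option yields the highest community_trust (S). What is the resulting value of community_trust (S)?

-321

Policy A (C := 83):
  W = 18
  Z = -23 + 5·18 = 67
  C = 83
  S = 284 − 4·18 − 3·67 − 4·83 = -321
Policy B (W − 9):
  W = 18 − 9 = 9
  Z = -23 + 5·9 = 22
  C = 46 − 2·9 + 5·22 = 138
  S = 284 − 4·9 − 3·22 − 4·138 = -370
Policy C (Z := 151):
  W = 18
  Z = 151
  C = 46 − 2·18 + 5·151 = 765
  S = 284 − 4·18 − 3·151 − 4·765 = -3301
Comparing — Policy A: S=-321, Policy B: S=-370, Policy C: S=-3301. Highest is -321 (Policy A).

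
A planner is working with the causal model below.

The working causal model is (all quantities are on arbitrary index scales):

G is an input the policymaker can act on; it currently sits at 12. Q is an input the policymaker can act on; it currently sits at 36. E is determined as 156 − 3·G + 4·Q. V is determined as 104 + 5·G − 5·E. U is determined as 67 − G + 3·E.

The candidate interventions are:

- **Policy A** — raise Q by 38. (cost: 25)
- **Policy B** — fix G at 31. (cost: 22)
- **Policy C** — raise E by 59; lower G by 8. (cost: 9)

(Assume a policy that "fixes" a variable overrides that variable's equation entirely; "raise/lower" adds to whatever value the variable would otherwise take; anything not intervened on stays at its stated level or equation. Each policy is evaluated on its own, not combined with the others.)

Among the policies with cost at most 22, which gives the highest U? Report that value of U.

1104

Policy B (G := 31):
  G = 31
  Q = 36
  E = 156 − 3·31 + 4·36 = 207
  U = 67 − 31 + 3·207 = 657
Policy C (E + 59, G − 8):
  G = 12 − 8 = 4
  Q = 36
  E = 156 − 3·4 + 4·36 (+59 from intervention) = 347
  U = 67 − 4 + 3·347 = 1104
Comparing — Policy B: U=657, Policy C: U=1104. Highest is 1104 (Policy C).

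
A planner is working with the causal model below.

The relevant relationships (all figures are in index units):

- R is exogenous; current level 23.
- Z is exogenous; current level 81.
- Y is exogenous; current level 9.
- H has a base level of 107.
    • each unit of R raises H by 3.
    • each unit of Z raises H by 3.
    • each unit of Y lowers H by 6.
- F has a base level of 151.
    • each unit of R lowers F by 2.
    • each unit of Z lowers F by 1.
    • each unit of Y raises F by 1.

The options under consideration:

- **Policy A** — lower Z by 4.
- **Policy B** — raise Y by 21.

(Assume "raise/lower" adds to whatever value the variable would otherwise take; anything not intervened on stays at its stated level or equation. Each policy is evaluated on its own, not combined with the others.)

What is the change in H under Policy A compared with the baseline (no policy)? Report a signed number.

-12

Baseline:
  R = 23
  Z = 81
  Y = 9
  H = 107 + 3·23 + 3·81 − 6·9 = 365
Policy A (Z − 4):
  R = 23
  Z = 81 − 4 = 77
  Y = 9
  H = 107 + 3·23 + 3·77 − 6·9 = 353
Change in H: 353 − 365 = -12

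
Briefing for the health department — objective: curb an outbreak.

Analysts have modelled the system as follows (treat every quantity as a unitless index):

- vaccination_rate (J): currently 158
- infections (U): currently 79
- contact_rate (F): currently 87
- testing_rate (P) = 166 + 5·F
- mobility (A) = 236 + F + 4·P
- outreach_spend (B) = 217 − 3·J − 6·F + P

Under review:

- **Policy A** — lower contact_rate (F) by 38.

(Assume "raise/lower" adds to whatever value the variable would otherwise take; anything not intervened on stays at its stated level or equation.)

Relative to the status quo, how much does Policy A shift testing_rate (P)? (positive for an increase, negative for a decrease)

-190

Baseline:
  F = 87
  P = 166 + 5·87 = 601
Policy A (F − 38):
  F = 87 − 38 = 49
  P = 166 + 5·49 = 411
Change in P: 411 − 601 = -190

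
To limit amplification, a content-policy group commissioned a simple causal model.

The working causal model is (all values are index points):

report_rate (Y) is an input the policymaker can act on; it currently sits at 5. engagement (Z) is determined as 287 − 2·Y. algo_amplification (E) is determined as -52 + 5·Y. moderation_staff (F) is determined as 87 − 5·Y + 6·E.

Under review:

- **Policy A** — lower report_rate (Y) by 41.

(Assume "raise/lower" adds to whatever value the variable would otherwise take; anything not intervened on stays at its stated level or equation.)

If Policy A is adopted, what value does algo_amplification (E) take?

Policy A (Y − 41):
  Y = 5 − 41 = -36
  E = -52 + 5·(-36) = -232

-232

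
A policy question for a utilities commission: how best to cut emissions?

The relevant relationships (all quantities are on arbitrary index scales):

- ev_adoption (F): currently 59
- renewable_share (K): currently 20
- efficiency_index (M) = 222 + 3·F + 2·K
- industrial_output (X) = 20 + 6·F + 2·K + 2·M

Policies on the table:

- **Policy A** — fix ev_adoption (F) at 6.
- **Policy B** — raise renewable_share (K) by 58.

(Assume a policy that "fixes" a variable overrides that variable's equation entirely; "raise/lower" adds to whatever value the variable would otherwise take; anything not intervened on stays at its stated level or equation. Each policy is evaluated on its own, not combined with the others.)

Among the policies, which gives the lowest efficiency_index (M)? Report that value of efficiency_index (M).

280

Policy A (F := 6):
  F = 6
  K = 20
  M = 222 + 3·6 + 2·20 = 280
Policy B (K + 58):
  F = 59
  K = 20 + 58 = 78
  M = 222 + 3·59 + 2·78 = 555
Comparing — Policy A: M=280, Policy B: M=555. Lowest is 280 (Policy A).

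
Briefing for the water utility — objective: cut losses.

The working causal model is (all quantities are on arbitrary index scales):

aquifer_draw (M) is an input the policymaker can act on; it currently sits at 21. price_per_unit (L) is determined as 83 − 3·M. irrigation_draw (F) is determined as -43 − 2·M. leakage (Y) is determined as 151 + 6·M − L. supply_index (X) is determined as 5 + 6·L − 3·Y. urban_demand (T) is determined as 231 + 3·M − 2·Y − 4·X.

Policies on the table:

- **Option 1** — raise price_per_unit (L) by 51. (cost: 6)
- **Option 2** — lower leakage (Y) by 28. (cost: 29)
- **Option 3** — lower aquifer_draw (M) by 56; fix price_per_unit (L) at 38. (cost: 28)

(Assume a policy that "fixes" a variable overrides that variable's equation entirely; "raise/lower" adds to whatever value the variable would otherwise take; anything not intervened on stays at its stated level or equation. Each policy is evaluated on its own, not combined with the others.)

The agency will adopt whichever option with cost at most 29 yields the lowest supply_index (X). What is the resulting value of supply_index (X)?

Option 1 (L + 51):
  M = 21
  L = 83 − 3·21 (+51 from intervention) = 71
  Y = 151 + 6·21 − 71 = 206
  X = 5 + 6·71 − 3·206 = -187
Option 2 (Y − 28):
  M = 21
  L = 83 − 3·21 = 20
  Y = 151 + 6·21 − 20 (−28 from intervention) = 229
  X = 5 + 6·20 − 3·229 = -562
Option 3 (M − 56, L := 38):
  M = 21 − 56 = -35
  L = 38
  Y = 151 + 6·(-35) − 38 = -97
  X = 5 + 6·38 − 3·(-97) = 524
Comparing — Option 1: X=-187, Option 2: X=-562, Option 3: X=524. Lowest is -562 (Option 2).

-562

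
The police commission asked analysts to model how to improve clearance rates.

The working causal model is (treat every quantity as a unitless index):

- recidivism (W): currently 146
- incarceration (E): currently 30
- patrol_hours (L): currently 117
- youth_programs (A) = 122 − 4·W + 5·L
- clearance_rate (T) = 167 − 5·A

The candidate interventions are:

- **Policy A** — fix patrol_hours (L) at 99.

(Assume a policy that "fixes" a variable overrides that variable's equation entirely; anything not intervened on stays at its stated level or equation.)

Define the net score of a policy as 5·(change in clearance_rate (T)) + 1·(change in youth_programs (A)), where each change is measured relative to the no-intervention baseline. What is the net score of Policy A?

2160

Baseline:
  W = 146
  L = 117
  A = 122 − 4·146 + 5·117 = 123
  T = 167 − 5·123 = -448
Policy A (L := 99):
  W = 146
  L = 99
  A = 122 − 4·146 + 5·99 = 33
  T = 167 − 5·33 = 2
ΔT = 2 − (-448) = 450; ΔA = 33 − 123 = -90
Score = 5·450 + 1·(-90) = 2160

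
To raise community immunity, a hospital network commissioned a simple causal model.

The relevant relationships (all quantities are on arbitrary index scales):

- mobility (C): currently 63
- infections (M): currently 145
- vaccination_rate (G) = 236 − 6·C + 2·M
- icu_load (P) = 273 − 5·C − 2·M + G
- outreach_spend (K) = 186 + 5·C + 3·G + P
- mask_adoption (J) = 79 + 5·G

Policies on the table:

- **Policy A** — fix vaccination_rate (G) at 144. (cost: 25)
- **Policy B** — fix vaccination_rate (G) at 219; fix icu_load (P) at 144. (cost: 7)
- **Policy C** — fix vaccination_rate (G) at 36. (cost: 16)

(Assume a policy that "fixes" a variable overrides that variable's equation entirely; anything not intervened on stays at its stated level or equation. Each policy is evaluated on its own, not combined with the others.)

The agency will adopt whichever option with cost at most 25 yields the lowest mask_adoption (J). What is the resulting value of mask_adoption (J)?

259

Policy A (G := 144):
  C = 63
  M = 145
  G = 144
  J = 79 + 5·144 = 799
Policy B (G := 219, P := 144):
  C = 63
  M = 145
  G = 219
  J = 79 + 5·219 = 1174
Policy C (G := 36):
  C = 63
  M = 145
  G = 36
  J = 79 + 5·36 = 259
Comparing — Policy A: J=799, Policy B: J=1174, Policy C: J=259. Lowest is 259 (Policy C).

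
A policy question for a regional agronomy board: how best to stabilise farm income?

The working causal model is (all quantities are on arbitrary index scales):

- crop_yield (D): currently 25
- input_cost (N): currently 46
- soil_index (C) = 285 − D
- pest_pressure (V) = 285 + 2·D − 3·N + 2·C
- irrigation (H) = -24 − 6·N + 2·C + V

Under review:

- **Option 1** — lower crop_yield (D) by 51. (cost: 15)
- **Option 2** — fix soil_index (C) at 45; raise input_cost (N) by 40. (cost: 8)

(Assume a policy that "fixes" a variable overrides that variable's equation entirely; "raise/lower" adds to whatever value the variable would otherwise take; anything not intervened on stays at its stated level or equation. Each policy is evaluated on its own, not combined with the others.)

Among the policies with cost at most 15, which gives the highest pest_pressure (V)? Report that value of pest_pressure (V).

717

Option 1 (D − 51):
  D = 25 − 51 = -26
  N = 46
  C = 285 − (-26) = 311
  V = 285 + 2·(-26) − 3·46 + 2·311 = 717
Option 2 (C := 45, N + 40):
  D = 25
  N = 46 + 40 = 86
  C = 45
  V = 285 + 2·25 − 3·86 + 2·45 = 167
Comparing — Option 1: V=717, Option 2: V=167. Highest is 717 (Option 1).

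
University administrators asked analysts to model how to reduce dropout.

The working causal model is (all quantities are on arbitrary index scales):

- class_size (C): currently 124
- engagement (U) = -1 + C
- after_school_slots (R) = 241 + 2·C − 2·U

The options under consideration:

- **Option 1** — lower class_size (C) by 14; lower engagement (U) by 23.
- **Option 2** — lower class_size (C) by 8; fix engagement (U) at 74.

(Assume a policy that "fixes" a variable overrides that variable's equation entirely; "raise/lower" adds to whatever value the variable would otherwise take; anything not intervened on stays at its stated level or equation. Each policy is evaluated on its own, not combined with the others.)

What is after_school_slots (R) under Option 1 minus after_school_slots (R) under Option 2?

Option 1 (C − 14, U − 23):
  C = 124 − 14 = 110
  U = -1 + 110 (−23 from intervention) = 86
  R = 241 + 2·110 − 2·86 = 289
Option 2 (C − 8, U := 74):
  C = 124 − 8 = 116
  U = 74
  R = 241 + 2·116 − 2·74 = 325
R: 289 − 325 = -36

-36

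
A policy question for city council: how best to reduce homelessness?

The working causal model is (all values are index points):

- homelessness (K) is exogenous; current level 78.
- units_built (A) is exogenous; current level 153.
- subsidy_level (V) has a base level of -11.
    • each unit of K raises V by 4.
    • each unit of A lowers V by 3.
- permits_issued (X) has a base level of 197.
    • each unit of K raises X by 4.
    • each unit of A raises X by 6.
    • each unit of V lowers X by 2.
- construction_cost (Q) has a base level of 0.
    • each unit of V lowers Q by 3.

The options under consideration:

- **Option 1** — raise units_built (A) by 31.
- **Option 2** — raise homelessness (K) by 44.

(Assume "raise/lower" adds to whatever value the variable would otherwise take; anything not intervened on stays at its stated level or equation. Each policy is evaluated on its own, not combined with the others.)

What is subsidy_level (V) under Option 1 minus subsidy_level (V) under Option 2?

Option 1 (A + 31):
  K = 78
  A = 153 + 31 = 184
  V = -11 + 4·78 − 3·184 = -251
Option 2 (K + 44):
  K = 78 + 44 = 122
  A = 153
  V = -11 + 4·122 − 3·153 = 18
V: -251 − 18 = -269

-269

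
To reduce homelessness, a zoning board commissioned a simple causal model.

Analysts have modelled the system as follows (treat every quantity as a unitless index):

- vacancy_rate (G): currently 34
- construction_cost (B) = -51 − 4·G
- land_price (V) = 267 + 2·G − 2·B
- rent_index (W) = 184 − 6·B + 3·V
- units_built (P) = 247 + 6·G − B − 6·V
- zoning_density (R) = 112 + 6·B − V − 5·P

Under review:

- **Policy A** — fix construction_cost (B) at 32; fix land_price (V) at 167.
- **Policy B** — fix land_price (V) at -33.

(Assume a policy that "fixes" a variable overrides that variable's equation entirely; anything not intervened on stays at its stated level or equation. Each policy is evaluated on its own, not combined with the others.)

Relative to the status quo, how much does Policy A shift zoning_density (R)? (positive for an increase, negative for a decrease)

-13309

Baseline:
  G = 34
  B = -51 − 4·34 = -187
  V = 267 + 2·34 − 2·(-187) = 709
  P = 247 + 6·34 − (-187) − 6·709 = -3616
  R = 112 + 6·(-187) − 709 − 5·(-3616) = 16361
Policy A (B := 32, V := 167):
  G = 34
  B = 32
  V = 167
  P = 247 + 6·34 − 32 − 6·167 = -583
  R = 112 + 6·32 − 167 − 5·(-583) = 3052
Change in R: 3052 − 16361 = -13309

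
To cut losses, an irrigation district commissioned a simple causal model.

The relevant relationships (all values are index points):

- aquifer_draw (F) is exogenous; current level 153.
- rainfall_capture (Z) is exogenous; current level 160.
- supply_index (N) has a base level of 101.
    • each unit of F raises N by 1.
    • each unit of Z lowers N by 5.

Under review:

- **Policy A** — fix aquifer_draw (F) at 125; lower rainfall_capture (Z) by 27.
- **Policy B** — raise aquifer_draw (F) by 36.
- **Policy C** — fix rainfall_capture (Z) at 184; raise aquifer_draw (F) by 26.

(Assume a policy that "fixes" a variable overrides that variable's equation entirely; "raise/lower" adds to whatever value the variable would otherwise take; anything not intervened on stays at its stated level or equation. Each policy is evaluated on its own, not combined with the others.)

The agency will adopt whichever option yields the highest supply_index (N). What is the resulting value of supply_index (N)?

Policy A (F := 125, Z − 27):
  F = 125
  Z = 160 − 27 = 133
  N = 101 + 125 − 5·133 = -439
Policy B (F + 36):
  F = 153 + 36 = 189
  Z = 160
  N = 101 + 189 − 5·160 = -510
Policy C (Z := 184, F + 26):
  F = 153 + 26 = 179
  Z = 184
  N = 101 + 179 − 5·184 = -640
Comparing — Policy A: N=-439, Policy B: N=-510, Policy C: N=-640. Highest is -439 (Policy A).

-439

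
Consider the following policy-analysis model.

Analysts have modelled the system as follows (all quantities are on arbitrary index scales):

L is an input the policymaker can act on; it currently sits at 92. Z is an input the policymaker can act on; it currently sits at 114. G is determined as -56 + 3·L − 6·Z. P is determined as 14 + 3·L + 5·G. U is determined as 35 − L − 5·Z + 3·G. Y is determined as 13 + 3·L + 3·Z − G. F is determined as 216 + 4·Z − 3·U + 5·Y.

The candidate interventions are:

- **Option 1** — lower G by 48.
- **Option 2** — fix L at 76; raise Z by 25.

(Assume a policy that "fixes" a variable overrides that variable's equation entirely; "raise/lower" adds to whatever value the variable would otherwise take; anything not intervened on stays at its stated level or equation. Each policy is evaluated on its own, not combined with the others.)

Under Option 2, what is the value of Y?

Option 2 (L := 76, Z + 25):
  L = 76
  Z = 114 + 25 = 139
  G = -56 + 3·76 − 6·139 = -662
  Y = 13 + 3·76 + 3·139 − (-662) = 1320

1320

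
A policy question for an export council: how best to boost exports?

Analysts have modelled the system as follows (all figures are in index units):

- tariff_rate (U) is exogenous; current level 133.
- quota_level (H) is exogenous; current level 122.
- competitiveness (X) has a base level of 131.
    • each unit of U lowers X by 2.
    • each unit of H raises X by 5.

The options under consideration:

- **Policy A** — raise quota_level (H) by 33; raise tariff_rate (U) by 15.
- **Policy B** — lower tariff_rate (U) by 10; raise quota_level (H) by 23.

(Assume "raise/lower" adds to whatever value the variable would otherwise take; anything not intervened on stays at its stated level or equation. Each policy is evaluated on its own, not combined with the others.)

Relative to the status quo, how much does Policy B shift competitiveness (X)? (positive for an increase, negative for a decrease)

Baseline:
  U = 133
  H = 122
  X = 131 − 2·133 + 5·122 = 475
Policy B (U − 10, H + 23):
  U = 133 − 10 = 123
  H = 122 + 23 = 145
  X = 131 − 2·123 + 5·145 = 610
Change in X: 610 − 475 = 135

135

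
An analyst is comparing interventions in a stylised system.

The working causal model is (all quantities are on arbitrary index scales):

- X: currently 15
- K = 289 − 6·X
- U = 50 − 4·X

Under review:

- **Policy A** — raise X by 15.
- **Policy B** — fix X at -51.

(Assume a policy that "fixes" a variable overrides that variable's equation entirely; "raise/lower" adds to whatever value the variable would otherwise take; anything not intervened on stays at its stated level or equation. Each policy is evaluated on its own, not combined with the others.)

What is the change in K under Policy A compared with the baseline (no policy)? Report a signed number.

Baseline:
  X = 15
  K = 289 − 6·15 = 199
Policy A (X + 15):
  X = 15 + 15 = 30
  K = 289 − 6·30 = 109
Change in K: 109 − 199 = -90

-90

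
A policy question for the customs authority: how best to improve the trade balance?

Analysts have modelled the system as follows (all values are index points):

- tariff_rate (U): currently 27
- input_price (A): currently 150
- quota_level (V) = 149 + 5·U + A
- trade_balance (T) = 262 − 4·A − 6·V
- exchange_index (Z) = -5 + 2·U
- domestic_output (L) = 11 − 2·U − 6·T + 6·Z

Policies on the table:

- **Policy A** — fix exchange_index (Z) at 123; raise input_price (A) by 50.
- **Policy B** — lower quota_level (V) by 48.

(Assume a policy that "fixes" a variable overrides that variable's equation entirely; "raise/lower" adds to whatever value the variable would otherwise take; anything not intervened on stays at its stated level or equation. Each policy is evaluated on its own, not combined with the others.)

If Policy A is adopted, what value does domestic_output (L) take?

Policy A (Z := 123, A + 50):
  U = 27
  A = 150 + 50 = 200
  V = 149 + 5·27 + 200 = 484
  T = 262 − 4·200 − 6·484 = -3442
  Z = 123
  L = 11 − 2·27 − 6·(-3442) + 6·123 = 21347

21347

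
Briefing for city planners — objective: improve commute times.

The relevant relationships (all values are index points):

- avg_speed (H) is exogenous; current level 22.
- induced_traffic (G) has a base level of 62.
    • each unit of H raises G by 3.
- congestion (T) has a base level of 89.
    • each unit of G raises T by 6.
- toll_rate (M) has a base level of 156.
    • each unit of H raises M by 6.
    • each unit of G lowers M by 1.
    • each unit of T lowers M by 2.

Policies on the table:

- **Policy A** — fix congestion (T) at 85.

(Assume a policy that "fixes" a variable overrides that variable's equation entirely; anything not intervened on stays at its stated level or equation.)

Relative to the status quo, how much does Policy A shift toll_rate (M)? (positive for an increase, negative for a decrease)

1544

Baseline:
  H = 22
  G = 62 + 3·22 = 128
  T = 89 + 6·128 = 857
  M = 156 + 6·22 − 128 − 2·857 = -1554
Policy A (T := 85):
  H = 22
  G = 62 + 3·22 = 128
  T = 85
  M = 156 + 6·22 − 128 − 2·85 = -10
Change in M: -10 − (-1554) = 1544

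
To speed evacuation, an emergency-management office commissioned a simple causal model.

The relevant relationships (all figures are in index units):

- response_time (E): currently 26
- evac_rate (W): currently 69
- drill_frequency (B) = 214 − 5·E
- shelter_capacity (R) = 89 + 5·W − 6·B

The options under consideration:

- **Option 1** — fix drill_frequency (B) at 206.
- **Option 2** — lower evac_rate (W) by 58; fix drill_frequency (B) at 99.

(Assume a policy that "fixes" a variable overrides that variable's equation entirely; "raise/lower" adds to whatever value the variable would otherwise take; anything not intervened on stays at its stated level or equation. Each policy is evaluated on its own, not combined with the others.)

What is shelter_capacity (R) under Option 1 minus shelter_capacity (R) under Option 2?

-352

Option 1 (B := 206):
  E = 26
  W = 69
  B = 206
  R = 89 + 5·69 − 6·206 = -802
Option 2 (W − 58, B := 99):
  E = 26
  W = 69 − 58 = 11
  B = 99
  R = 89 + 5·11 − 6·99 = -450
R: -802 − (-450) = -352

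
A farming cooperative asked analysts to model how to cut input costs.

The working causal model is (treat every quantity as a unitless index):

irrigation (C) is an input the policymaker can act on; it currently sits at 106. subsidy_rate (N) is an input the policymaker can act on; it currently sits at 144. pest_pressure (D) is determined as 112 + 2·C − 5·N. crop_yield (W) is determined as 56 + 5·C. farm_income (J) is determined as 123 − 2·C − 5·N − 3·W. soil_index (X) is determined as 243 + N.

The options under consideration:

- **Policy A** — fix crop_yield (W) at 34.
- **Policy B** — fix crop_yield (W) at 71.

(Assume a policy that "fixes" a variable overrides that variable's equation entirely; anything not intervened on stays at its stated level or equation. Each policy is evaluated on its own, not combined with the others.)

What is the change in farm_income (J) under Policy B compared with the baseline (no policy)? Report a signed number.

1545

Baseline:
  C = 106
  N = 144
  W = 56 + 5·106 = 586
  J = 123 − 2·106 − 5·144 − 3·586 = -2567
Policy B (W := 71):
  C = 106
  N = 144
  W = 71
  J = 123 − 2·106 − 5·144 − 3·71 = -1022
Change in J: -1022 − (-2567) = 1545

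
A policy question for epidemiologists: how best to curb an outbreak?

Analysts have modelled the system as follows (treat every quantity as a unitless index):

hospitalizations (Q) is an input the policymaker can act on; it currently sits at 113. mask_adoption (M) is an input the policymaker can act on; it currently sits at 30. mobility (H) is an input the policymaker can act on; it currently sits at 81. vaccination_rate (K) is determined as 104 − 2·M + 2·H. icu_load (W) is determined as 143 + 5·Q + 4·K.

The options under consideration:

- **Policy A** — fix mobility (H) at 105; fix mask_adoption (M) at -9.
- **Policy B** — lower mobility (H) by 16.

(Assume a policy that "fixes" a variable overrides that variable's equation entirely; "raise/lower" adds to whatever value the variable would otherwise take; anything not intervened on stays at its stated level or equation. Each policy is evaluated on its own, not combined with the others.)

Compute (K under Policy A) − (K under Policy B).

158

Policy A (H := 105, M := -9):
  M = -9
  H = 105
  K = 104 − 2·(-9) + 2·105 = 332
Policy B (H − 16):
  M = 30
  H = 81 − 16 = 65
  K = 104 − 2·30 + 2·65 = 174
K: 332 − 174 = 158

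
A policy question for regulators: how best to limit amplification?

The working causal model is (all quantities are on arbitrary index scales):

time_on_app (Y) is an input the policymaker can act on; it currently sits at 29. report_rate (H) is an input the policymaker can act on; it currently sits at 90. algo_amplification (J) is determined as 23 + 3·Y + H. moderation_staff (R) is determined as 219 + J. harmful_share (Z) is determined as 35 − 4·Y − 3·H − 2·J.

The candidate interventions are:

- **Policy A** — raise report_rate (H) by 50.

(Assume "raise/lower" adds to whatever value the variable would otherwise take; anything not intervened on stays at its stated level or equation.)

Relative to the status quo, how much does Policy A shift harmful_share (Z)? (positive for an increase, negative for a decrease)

Baseline:
  Y = 29
  H = 90
  J = 23 + 3·29 + 90 = 200
  Z = 35 − 4·29 − 3·90 − 2·200 = -751
Policy A (H + 50):
  Y = 29
  H = 90 + 50 = 140
  J = 23 + 3·29 + 140 = 250
  Z = 35 − 4·29 − 3·140 − 2·250 = -1001
Change in Z: -1001 − (-751) = -250

-250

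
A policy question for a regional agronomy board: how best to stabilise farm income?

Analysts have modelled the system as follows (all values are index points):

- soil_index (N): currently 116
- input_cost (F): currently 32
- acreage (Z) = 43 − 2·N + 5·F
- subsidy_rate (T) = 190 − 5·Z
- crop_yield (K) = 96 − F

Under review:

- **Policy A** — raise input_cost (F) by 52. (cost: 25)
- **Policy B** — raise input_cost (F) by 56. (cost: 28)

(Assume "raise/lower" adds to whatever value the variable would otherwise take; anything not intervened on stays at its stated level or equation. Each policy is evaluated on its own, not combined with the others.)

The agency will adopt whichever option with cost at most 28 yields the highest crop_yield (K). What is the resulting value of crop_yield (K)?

Policy A (F + 52):
  F = 32 + 52 = 84
  K = 96 − 84 = 12
Policy B (F + 56):
  F = 32 + 56 = 88
  K = 96 − 88 = 8
Comparing — Policy A: K=12, Policy B: K=8. Highest is 12 (Policy A).

12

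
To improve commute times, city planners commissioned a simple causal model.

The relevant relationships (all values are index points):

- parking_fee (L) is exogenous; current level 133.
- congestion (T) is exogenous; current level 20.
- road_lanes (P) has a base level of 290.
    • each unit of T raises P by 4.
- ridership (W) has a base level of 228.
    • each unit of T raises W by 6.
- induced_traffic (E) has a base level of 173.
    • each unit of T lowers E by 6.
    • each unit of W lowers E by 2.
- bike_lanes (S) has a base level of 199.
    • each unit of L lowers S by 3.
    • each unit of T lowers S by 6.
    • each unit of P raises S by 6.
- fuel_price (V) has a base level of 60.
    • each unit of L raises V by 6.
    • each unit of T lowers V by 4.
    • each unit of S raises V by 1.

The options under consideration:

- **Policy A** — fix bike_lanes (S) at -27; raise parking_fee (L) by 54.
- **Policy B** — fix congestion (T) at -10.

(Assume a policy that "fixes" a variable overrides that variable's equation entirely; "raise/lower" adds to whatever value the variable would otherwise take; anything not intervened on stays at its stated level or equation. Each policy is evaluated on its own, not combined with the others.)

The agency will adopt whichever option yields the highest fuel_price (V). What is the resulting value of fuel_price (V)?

Policy A (S := -27, L + 54):
  L = 133 + 54 = 187
  T = 20
  P = 290 + 4·20 = 370
  S = -27
  V = 60 + 6·187 − 4·20 + (-27) = 1075
Policy B (T := -10):
  L = 133
  T = -10
  P = 290 + 4·(-10) = 250
  S = 199 − 3·133 − 6·(-10) + 6·250 = 1360
  V = 60 + 6·133 − 4·(-10) + 1360 = 2258
Comparing — Policy A: V=1075, Policy B: V=2258. Highest is 2258 (Policy B).

2258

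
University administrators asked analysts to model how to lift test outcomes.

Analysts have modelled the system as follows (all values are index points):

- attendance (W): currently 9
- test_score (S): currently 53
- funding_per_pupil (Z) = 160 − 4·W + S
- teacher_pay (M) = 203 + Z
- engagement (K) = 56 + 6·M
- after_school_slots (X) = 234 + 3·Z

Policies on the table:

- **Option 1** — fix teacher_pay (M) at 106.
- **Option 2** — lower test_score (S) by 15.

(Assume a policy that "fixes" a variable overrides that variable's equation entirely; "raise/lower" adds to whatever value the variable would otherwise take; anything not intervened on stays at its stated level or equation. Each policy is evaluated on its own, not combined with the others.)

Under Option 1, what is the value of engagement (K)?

Option 1 (M := 106):
  W = 9
  S = 53
  Z = 160 − 4·9 + 53 = 177
  M = 106
  K = 56 + 6·106 = 692

692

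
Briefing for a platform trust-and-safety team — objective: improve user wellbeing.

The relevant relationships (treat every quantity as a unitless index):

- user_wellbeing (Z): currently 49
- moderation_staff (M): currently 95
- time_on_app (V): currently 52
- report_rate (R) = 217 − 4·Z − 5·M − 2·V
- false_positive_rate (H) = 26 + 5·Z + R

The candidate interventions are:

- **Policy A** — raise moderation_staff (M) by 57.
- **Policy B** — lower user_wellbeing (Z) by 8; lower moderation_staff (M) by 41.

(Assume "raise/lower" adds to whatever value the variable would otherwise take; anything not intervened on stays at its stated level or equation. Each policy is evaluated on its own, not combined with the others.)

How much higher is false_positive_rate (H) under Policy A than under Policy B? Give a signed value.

Policy A (M + 57):
  Z = 49
  M = 95 + 57 = 152
  V = 52
  R = 217 − 4·49 − 5·152 − 2·52 = -843
  H = 26 + 5·49 + (-843) = -572
Policy B (Z − 8, M − 41):
  Z = 49 − 8 = 41
  M = 95 − 41 = 54
  V = 52
  R = 217 − 4·41 − 5·54 − 2·52 = -321
  H = 26 + 5·41 + (-321) = -90
H: -572 − (-90) = -482

-482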